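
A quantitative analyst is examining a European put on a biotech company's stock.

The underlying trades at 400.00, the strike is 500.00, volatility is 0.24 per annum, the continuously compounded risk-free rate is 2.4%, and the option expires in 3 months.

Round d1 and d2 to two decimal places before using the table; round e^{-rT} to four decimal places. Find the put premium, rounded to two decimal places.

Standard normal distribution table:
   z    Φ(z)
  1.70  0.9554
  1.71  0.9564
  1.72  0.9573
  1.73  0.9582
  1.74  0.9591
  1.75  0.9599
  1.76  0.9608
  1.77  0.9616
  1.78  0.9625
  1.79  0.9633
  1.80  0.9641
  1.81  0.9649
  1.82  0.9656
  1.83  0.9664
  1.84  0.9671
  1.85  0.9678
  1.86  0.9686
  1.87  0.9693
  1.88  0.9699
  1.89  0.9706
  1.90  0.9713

97.78

σ√T = 0.24·√0.25 = 0.1200
d₁ = [ln(400/500) + (0.024 + ½·0.24²)·0.25] / (σ√T) = (-0.2231 + 0.0132) / 0.1200 = -1.7495 → -1.75
d₂ = -1.7495 − 0.1200 = -1.8695 → -1.87
exp(−rT) = exp(−0.024·0.25) = 0.9940
P = 500·0.9940·N(1.87) − 400·N(1.75) = 500·0.9940·0.9693 − 400·0.9599 = 481.7421 − 383.9600 = 97.7821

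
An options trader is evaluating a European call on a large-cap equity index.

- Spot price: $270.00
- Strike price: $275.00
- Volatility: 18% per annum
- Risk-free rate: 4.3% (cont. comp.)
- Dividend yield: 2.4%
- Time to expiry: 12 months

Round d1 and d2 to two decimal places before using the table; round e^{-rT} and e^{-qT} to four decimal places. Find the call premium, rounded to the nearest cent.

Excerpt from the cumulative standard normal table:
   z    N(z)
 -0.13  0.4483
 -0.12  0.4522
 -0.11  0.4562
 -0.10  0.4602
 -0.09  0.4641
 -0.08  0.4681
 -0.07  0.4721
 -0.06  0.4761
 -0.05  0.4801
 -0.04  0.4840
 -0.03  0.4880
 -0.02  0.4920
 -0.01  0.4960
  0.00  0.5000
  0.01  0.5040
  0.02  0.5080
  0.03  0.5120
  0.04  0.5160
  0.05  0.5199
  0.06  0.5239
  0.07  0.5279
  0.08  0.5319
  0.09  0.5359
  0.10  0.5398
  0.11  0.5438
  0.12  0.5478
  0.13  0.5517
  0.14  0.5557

σ√T = 0.18 × 1.0000 = 0.1800
ln(S/K) + (r − q + σ²/2)T = ln(270/275) + (0.043 − 0.024 + 0.18²/2)·1 = -0.0183 + 0.0352 = 0.0169
d₁ = 0.0169 / 0.1800 = 0.0936 ≈ 0.09
d₂ = d₁ − σ√T = 0.0936 − 0.1800 = -0.0864 ≈ -0.09
exp(−qT) = exp(−0.024·1) = 0.9763;  exp(−rT) = exp(−0.043·1) = 0.9579
N(d₁) = N(0.09) = 0.5359;  N(d₂) = N(-0.09) = 0.4641
C = 270·0.9763·0.5359 − 275·0.9579·0.4641 = 141.2638 − 122.2544 = 19.0094

$19.01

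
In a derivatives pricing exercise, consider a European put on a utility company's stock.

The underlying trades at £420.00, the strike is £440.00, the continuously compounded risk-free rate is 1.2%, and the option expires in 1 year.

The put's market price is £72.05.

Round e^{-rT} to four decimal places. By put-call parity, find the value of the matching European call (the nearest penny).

£57.29

exp(−rT) = exp(−0.012·1) = 0.9881
Put-call parity: C − P = S − K·e^(−rT) = 420 − 440·0.9881 = 420 − 434.7640 = -14.7640
C = P + (C − P) = 72.05 + (-14.7640) = 57.2860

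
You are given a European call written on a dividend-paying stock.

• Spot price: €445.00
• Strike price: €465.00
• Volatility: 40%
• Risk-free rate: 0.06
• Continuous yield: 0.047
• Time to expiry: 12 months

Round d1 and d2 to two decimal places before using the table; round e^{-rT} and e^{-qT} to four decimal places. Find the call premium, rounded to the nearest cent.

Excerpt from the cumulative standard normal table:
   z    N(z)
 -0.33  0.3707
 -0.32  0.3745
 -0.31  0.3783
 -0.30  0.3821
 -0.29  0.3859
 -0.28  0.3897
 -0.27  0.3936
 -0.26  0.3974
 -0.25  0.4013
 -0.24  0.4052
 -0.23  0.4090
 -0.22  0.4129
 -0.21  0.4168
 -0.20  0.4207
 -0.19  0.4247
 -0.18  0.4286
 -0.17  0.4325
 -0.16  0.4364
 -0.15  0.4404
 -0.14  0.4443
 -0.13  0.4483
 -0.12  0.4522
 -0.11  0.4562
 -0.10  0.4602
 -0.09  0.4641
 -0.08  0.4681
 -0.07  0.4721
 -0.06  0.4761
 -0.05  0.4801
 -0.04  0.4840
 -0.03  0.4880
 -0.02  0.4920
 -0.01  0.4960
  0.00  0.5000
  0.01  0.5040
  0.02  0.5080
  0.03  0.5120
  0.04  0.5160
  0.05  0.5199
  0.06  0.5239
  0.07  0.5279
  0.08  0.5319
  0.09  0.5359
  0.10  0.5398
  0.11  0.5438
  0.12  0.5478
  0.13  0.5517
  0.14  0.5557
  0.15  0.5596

€61.92

σ√T = 0.4·√1 = 0.4000
ln(S/K) + (r − q + σ²/2)T = ln(445/465) + (0.06 − 0.047 + 0.4²/2)·1 = -0.0440 + 0.0930 = 0.0490
d₁ = 0.0490 / 0.4000 = 0.1226 which rounds to 0.12
d₂ = d₁ − σ√T = 0.1226 − 0.4000 = -0.2774 which rounds to -0.28
e^(−qT) = e^(−0.047·1) = 0.9541;  e^(−rT) = e^(−0.06·1) = 0.9418
N(d₁) = N(0.12) = 0.5478;  N(d₂) = N(-0.28) = 0.3897
C = 445·0.9541·0.5478 − 465·0.9418·0.3897 = 232.5819 − 170.6640 = 61.9179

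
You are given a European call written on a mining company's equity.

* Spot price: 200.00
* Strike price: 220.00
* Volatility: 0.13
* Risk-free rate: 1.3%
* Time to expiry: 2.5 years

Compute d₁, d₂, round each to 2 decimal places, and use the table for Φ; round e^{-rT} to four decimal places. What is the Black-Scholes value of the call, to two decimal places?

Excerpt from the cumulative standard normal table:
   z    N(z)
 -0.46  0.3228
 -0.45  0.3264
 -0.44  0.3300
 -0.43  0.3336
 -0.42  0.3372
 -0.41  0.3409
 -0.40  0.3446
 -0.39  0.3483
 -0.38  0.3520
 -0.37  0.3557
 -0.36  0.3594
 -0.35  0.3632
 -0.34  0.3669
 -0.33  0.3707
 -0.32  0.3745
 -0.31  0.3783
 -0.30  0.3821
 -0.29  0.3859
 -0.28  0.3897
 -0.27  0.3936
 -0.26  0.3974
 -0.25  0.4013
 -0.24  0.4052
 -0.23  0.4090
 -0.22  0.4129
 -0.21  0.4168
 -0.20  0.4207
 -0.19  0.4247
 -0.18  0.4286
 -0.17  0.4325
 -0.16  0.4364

σ√T = 0.13·√2.5 = 0.2055
d₁ = [ln(200/220) + (0.013 + 0.13²/2)·2.5] / 0.2055 = [-0.0953 + 0.0536] / 0.2055 = -0.2028 → -0.20
d₂ = d₁ − σ√T = -0.2028 − 0.2055 = -0.4083 → -0.41
e^(−rT) = e^(−0.013·2.5) = 0.9680
N(d₁) = N(-0.20) = 0.4207;  N(d₂) = N(-0.41) = 0.3409
C = 200·0.4207 − 220·0.9680·0.3409 = 84.1400 − 72.5981 = 11.5419

11.54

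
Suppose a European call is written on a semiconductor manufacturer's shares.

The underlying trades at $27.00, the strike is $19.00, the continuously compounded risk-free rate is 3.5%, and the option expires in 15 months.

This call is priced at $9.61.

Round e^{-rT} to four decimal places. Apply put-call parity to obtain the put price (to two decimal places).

$0.80

e^(−rT) = e^(−0.035·1.25) = 0.9572
Put-call parity: C − P = S − K·e^(−rT) = 27 − 19·0.9572 = 27 − 18.1868 = 8.8132
P = C − (C − P) = 9.61 − (8.8132) = 0.7968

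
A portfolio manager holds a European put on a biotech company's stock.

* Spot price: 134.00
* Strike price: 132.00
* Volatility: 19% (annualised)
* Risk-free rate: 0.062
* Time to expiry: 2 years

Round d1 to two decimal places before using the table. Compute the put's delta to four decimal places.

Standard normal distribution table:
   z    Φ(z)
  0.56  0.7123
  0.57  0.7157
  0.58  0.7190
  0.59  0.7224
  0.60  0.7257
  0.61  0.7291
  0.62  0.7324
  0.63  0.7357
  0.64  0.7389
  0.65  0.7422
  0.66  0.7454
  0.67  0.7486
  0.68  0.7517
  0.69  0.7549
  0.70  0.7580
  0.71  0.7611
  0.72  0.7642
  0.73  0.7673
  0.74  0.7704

σ√T = 0.19 × 1.4142 = 0.2687
d₁ = [ln(134/132) + (0.062 + 0.19²/2)·2] / 0.2687 = [0.0150 + 0.1601] / 0.2687 = 0.6518 ⇒ 0.65
N(d₁) = N(0.65) = 0.7422
Δ_put = N(d₁) − 1 = 0.7422 − 1 = -0.2578

-0.2578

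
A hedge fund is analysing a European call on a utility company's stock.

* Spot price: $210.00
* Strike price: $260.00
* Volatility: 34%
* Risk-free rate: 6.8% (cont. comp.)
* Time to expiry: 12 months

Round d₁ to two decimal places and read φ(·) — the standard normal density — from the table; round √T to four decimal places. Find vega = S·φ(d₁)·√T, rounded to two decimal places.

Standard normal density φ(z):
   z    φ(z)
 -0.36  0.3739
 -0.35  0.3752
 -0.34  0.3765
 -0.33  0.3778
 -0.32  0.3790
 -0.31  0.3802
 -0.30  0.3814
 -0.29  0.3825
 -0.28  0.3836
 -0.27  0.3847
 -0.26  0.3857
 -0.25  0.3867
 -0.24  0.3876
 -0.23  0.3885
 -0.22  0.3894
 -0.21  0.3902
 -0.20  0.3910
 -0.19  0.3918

81.00

σ√T = 0.34 × 1.0000 = 0.3400
d₁ = [ln(210/260) + (0.068 + ½·0.34²)·1] / (σ√T) = (-0.2136 + 0.1258) / 0.3400 = -0.2582 which rounds to -0.26
√T = √1 = 1.0000
φ(d₁) = φ(-0.26) = 0.3857
vega = S·φ(d₁)·√T = 210·0.3857·1.0000 = 80.9970
(Call and put vega coincide under Black-Scholes.)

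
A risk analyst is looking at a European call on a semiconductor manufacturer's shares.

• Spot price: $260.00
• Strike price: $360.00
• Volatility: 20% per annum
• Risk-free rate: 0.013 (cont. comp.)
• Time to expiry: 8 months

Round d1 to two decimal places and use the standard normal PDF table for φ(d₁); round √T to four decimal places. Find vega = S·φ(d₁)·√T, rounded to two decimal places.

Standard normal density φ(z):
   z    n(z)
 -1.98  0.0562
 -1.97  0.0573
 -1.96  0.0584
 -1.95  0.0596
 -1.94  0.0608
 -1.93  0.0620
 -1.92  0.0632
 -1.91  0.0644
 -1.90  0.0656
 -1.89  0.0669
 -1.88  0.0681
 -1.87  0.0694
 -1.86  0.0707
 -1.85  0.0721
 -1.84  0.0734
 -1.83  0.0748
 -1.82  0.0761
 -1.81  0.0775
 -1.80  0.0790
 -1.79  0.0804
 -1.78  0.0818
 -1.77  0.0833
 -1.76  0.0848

15.01

T = 0.6667;  σ√T = 0.1633
d₁ = [ln(260/360) + (0.013 + 0.2²/2)·0.6667] / 0.1633 = [-0.3254 + 0.0220] / 0.1633 = -1.8581 ⇒ -1.86
√T = √0.6667 = 0.8165
φ(d₁) = φ(-1.86) = 0.0707
vega = S·φ(d₁)·√T = 260·0.0707·0.8165 = 15.0089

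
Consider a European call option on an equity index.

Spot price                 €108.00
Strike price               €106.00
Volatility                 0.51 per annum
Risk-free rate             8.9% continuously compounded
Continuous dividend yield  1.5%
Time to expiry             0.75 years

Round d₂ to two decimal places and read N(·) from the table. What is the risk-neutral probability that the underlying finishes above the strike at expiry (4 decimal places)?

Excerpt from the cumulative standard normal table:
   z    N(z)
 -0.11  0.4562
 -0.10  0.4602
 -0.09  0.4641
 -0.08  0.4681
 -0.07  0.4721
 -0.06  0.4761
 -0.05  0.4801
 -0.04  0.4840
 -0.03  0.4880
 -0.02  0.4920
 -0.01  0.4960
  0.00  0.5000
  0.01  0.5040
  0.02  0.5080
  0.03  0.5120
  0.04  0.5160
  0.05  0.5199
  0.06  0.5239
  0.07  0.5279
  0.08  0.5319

T = 0.75;  σ√T = 0.4417
d₁ = [ln(108/106) + (0.089 − 0.015 + ½·0.51²)·0.75] / (σ√T) = (0.0187 + 0.1530) / 0.4417 = 0.3888 → 0.39
d₂ = 0.3888 − 0.4417 = -0.0529 → -0.05
Pr(exercise) under Q = N(d₂) = 0.4801

0.4801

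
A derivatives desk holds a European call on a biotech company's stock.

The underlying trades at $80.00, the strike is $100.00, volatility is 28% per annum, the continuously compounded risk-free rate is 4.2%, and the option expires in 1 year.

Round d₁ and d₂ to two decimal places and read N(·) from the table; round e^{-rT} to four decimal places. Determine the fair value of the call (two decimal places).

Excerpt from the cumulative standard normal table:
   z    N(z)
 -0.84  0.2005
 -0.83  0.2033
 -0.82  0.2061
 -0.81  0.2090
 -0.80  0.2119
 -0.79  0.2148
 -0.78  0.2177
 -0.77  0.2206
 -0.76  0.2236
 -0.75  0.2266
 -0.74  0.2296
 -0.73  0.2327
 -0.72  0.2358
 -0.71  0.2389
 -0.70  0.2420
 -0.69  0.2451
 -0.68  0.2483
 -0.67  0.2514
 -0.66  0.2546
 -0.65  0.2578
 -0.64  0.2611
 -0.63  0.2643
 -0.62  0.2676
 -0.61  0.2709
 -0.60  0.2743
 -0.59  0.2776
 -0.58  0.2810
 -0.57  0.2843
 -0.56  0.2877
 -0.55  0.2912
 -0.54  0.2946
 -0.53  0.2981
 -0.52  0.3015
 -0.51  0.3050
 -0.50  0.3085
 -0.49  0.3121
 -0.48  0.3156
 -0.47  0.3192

$3.80

σ√T = 0.28 × 1.0000 = 0.2800
ln(S/K) + (r + σ²/2)T = ln(80/100) + (0.042 + 0.28²/2)·1 = -0.2231 + 0.0812 = -0.1419
d₁ = -0.1419 / 0.2800 = -0.5069 ≈ -0.51
d₂ = d₁ − σ√T = -0.5069 − 0.2800 = -0.7869 ≈ -0.79
exp(−rT) = exp(−0.042·1) = 0.9589
C = 80·N(-0.51) − 100·0.9589·N(-0.79) = 80·0.3050 − 100·0.9589·0.2148 = 24.4000 − 20.5972 = 3.8028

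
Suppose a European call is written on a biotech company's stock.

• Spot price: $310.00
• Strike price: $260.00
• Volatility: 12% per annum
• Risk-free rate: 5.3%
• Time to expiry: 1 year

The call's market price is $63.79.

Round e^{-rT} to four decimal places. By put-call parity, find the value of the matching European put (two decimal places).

exp(−rT) = exp(−0.053·1) = 0.9484
Put-call parity: C − P = S − K·e^(−rT) = 310 − 260·0.9484 = 310 − 246.5840 = 63.4160
P = C − (C − P) = 63.79 − (63.4160) = 0.3740

$0.37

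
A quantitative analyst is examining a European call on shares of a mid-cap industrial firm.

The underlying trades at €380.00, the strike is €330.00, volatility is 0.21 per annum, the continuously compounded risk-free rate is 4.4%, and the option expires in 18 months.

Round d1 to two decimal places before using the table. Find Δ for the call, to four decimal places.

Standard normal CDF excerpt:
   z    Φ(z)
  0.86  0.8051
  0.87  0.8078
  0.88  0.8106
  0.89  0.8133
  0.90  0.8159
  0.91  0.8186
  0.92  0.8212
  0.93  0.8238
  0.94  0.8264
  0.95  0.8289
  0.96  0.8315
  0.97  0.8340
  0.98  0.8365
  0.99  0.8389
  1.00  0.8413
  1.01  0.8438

0.8238

T = 1.5;  σ√T = 0.2572
d₁ = [ln(380/330) + (0.044 + 0.21²/2)·1.5] / 0.2572 = [0.1411 + 0.0991] / 0.2572 = 0.9337 ≈ 0.93
N(d₁) = N(0.93) = 0.8238
Δ_call = N(d₁) = 0.8238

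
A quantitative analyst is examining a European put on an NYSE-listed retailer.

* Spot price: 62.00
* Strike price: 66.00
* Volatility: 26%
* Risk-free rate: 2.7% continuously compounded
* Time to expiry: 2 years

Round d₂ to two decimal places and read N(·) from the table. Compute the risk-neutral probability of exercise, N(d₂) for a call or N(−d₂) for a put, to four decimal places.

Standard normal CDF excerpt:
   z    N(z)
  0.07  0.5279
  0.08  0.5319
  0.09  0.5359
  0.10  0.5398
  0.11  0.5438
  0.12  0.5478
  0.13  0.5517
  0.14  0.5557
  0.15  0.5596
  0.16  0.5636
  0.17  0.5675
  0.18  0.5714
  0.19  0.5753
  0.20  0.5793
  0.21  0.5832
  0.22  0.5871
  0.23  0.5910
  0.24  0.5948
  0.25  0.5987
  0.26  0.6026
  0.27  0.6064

σ√T = 0.26·√2 = 0.3677
d₁ = [ln(62/66) + (0.027 + ½·0.26²)·2] / (σ√T) = (-0.0625 + 0.1216) / 0.3677 = 0.1607 which rounds to 0.16
d₂ = 0.1607 − 0.3677 = -0.2070 which rounds to -0.21
Risk-neutral Pr[S_T < K] = N(−d₂) = N(0.21) = 0.5832

0.5832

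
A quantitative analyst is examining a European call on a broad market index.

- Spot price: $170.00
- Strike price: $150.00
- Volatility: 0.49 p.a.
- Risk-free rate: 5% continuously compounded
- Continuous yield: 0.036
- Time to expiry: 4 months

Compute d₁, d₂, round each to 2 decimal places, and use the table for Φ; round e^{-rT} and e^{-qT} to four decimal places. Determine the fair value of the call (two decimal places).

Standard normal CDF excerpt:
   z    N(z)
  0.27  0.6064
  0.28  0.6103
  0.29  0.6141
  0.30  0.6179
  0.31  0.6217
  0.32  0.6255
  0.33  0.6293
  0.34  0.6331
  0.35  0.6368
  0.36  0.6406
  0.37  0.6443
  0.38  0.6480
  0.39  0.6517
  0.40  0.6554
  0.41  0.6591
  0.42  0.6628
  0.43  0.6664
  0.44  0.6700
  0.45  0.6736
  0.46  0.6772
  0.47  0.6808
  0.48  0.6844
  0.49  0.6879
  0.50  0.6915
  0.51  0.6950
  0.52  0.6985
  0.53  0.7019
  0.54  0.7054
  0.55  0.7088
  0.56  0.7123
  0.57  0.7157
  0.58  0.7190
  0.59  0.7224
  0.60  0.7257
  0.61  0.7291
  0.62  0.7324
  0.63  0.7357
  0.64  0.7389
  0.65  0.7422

$29.62

σ√T = 0.49 × 0.5774 = 0.2829
d₁ = [ln(170/150) + (0.05 − 0.036 + 0.49²/2)·0.3333] / 0.2829 = [0.1252 + 0.0447] / 0.2829 = 0.6004 ≈ 0.60
d₂ = d₁ − σ√T = 0.6004 − 0.2829 = 0.3175 ≈ 0.32
exp(−qT) = exp(−0.036·0.3333) = 0.9881;  exp(−rT) = exp(−0.05·0.3333) = 0.9835
N(d₁) = N(0.60) = 0.7257;  N(d₂) = N(0.32) = 0.6255
C = 170·0.9881·0.7257 − 150·0.9835·0.6255 = 121.9009 − 92.2769 = 29.6240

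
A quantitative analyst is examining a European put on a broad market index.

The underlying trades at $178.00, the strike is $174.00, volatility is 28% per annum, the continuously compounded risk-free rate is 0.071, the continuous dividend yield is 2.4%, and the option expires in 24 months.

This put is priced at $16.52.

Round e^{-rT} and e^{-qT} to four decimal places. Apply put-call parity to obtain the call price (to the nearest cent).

$35.21

e^(−qT) = e^(−0.024·2) = 0.9531;  e^(−rT) = e^(−0.071·2) = 0.8676
Put-call parity: C − P = S·e^(−qT) − K·e^(−rT) = 178·0.9531 − 174·0.8676 = 169.6518 − 150.9624 = 18.6894
C = P + (C − P) = 16.52 + (18.6894) = 35.2094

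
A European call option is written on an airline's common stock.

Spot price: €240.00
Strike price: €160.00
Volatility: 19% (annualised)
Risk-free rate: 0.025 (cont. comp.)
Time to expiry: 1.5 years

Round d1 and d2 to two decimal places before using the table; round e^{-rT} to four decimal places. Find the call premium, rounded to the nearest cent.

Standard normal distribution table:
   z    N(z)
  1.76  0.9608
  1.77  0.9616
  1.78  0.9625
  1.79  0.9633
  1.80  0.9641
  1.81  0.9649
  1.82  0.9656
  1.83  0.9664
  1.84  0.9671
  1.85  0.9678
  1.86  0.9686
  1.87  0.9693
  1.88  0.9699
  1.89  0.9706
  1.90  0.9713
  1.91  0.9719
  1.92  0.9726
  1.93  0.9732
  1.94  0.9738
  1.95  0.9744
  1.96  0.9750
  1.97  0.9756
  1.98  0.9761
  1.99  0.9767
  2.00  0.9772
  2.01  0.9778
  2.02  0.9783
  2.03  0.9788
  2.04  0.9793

σ√T = 0.19 × 1.2247 = 0.2327
d₁ = [ln(240/160) + (0.025 + 0.19²/2)·1.5] / 0.2327 = [0.4055 + 0.0646] / 0.2327 = 2.0199 which rounds to 2.02
d₂ = d₁ − σ√T = 2.0199 − 0.2327 = 1.7872 which rounds to 1.79
e^(−rT) = e^(−0.025·1.5) = 0.9632
N(d₁) = N(2.02) = 0.9783;  N(d₂) = N(1.79) = 0.9633
C = 240·0.9783 − 160·0.9632·0.9633 = 234.7920 − 148.4561 = 86.3359

€86.34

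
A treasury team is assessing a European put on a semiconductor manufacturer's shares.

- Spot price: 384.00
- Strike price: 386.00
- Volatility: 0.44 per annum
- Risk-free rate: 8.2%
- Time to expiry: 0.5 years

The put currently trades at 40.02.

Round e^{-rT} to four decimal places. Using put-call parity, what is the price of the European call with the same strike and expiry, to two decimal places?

exp(−rT) = exp(−0.082·0.5) = 0.9598
Put-call parity: C − P = S − K·e^(−rT) = 384 − 386·0.9598 = 384 − 370.4828 = 13.5172
C = P + (C − P) = 40.02 + (13.5172) = 53.5372

53.54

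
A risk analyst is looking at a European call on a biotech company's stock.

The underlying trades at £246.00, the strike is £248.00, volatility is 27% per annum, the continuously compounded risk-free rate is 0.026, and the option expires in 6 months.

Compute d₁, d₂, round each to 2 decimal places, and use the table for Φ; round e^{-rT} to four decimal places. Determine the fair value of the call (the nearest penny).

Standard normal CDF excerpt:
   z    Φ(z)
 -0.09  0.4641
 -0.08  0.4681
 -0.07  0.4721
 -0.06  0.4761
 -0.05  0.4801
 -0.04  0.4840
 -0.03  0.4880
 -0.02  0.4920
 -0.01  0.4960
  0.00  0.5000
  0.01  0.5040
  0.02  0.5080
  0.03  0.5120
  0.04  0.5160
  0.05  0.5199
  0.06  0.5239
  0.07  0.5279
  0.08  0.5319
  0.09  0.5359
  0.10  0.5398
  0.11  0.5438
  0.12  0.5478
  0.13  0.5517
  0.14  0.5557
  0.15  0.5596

£19.19

σ√T = 0.27 × 0.7071 = 0.1909
d₁ = [ln(246/248) + (0.026 + 0.27²/2)·0.5] / 0.1909 = [-0.0081 + 0.0312] / 0.1909 = 0.1211 ≈ 0.12
d₂ = d₁ − σ√T = 0.1211 − 0.1909 = -0.0698 ≈ -0.07
exp(−rT) = exp(−0.026·0.5) = 0.9871
N(d₁) = N(0.12) = 0.5478;  N(d₂) = N(-0.07) = 0.4721
C = 246·0.5478 − 248·0.9871·0.4721 = 134.7588 − 115.5705 = 19.1883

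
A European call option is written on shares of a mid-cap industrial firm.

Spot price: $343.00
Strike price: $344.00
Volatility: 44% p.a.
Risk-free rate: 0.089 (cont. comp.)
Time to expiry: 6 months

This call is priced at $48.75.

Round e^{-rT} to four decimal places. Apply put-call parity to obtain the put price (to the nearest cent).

e^(−rT) = e^(−0.089·0.5) = 0.9565
Put-call parity: C − P = S − K·e^(−rT) = 343 − 344·0.9565 = 343 − 329.0360 = 13.9640
P = C − (C − P) = 48.75 − (13.9640) = 34.7860

$34.79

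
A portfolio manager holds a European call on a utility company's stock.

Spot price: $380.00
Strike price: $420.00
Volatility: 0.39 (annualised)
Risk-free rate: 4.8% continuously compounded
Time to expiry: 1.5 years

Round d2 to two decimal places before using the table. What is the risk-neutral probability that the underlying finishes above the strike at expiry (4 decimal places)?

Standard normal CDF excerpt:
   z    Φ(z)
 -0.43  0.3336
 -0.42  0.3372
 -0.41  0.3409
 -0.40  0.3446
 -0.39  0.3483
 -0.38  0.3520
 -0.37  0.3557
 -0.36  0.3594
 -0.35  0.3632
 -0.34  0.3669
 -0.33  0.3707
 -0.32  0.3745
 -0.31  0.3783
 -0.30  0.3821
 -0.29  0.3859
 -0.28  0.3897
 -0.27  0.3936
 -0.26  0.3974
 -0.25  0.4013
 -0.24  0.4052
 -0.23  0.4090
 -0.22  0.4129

0.3821

σ√T = 0.39·√1.5 = 0.4777
ln(S/K) + (r + σ²/2)T = ln(380/420) + (0.048 + 0.39²/2)·1.5 = -0.1001 + 0.1861 = 0.0860
d₁ = 0.0860 / 0.4777 = 0.1800 which rounds to 0.18
d₂ = d₁ − σ√T = 0.1800 − 0.4777 = -0.2976 which rounds to -0.30
Risk-neutral Pr[S_T > K] = N(d₂) = N(-0.30) = 0.3821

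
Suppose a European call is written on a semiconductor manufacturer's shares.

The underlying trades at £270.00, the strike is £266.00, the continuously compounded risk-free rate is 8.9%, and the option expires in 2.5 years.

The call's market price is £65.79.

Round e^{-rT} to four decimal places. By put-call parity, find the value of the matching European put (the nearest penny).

£8.72

e^(−rT) = e^(−0.089·2.5) = 0.8005
Put-call parity: C − P = S − K·e^(−rT) = 270 − 266·0.8005 = 270 − 212.9330 = 57.0670
P = C − (C − P) = 65.79 − (57.0670) = 8.7230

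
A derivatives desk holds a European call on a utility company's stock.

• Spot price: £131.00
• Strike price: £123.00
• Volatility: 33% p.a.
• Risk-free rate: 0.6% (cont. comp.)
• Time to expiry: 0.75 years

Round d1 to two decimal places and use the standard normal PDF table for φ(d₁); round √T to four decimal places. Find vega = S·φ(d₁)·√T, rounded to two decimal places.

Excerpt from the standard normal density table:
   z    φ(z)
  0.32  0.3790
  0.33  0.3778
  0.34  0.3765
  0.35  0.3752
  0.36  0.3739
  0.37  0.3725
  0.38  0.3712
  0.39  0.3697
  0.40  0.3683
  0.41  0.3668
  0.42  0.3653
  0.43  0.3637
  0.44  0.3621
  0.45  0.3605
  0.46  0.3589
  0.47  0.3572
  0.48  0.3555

42.11

T = 0.75;  σ√T = 0.2858
d₁ = [ln(131/123) + (0.006 + 0.33²/2)·0.75] / 0.2858 = [0.0630 + 0.0453] / 0.2858 = 0.3791 ≈ 0.38
√T = √0.75 = 0.8660
φ(d₁) = φ(0.38) = 0.3712
vega = S·φ(d₁)·√T = 131·0.3712·0.8660 = 42.1112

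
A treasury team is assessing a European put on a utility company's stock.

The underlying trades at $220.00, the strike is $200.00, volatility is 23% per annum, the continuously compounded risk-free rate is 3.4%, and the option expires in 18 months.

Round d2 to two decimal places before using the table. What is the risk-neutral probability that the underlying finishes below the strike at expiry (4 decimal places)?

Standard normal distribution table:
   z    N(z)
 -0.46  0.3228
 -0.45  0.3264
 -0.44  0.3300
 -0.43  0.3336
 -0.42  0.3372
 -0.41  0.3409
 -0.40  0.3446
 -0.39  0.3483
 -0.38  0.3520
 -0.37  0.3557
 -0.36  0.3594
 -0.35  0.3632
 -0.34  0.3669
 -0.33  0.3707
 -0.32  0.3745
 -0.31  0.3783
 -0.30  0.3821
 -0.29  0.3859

0.3520

T = 1.5;  σ√T = 0.2817
d₁ = [ln(220/200) + (0.034 + 0.23²/2)·1.5] / 0.2817 = [0.0953 + 0.0907] / 0.2817 = 0.6602 ≈ 0.66
d₂ = d₁ − σ√T = 0.6602 − 0.2817 = 0.3786 ≈ 0.38
Risk-neutral Pr[S_T < K] = N(−d₂) = N(-0.38) = 0.3520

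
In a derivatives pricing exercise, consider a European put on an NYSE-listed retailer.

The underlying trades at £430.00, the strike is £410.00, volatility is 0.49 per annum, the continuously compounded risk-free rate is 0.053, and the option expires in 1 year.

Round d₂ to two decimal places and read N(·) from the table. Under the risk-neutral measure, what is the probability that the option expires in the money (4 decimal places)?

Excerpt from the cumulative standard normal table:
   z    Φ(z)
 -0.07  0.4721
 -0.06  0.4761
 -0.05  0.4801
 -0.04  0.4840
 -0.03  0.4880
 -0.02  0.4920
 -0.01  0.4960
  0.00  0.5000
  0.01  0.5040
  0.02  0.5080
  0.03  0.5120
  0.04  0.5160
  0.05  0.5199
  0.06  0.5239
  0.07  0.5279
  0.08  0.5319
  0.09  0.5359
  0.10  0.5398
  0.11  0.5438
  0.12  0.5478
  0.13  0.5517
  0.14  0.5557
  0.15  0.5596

0.5160

σ√T = 0.49 × 1.0000 = 0.4900
d₁ = [ln(430/410) + (0.053 + ½·0.49²)·1] / (σ√T) = (0.0476 + 0.1730) / 0.4900 = 0.4504 ⇒ 0.45
d₂ = 0.4504 − 0.4900 = -0.0396 ⇒ -0.04
Risk-neutral Pr[S_T < K] = N(−d₂) = N(0.04) = 0.5160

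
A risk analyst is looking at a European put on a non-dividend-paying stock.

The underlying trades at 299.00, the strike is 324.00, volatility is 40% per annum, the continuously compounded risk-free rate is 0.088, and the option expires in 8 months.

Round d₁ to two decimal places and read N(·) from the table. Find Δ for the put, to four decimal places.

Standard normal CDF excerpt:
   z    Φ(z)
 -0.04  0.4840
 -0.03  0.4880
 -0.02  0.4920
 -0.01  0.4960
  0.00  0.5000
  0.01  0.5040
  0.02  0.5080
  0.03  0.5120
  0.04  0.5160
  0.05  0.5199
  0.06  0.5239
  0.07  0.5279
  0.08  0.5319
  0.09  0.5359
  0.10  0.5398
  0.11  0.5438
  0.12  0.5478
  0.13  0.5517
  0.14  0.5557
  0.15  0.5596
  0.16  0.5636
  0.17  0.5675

σ√T = 0.4 × 0.8165 = 0.3266
d₁ = [ln(299/324) + (0.088 + 0.4²/2)·0.6667] / 0.3266 = [-0.0803 + 0.1120] / 0.3266 = 0.0971 ⇒ 0.10
N(d₁) = N(0.10) = 0.5398
Δ_put = N(d₁) − 1 = 0.5398 − 1 = -0.4602

-0.4602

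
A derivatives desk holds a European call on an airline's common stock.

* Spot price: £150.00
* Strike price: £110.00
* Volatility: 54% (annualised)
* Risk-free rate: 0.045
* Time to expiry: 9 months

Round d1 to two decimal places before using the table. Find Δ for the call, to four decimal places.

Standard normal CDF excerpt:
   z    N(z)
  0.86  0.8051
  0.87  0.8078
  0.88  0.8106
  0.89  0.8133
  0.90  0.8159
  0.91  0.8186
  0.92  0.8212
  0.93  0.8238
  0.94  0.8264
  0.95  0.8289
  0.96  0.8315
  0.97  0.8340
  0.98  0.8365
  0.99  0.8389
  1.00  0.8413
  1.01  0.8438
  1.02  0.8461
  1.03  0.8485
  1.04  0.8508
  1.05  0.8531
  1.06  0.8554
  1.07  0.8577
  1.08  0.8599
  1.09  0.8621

σ√T = 0.54·√0.75 = 0.4677
d₁ = [ln(150/110) + (0.045 + 0.54²/2)·0.75] / 0.4677 = [0.3102 + 0.1431] / 0.4677 = 0.9692 → 0.97
N(d₁) = N(0.97) = 0.8340
Δ_call = N(d₁) = 0.8340

0.8340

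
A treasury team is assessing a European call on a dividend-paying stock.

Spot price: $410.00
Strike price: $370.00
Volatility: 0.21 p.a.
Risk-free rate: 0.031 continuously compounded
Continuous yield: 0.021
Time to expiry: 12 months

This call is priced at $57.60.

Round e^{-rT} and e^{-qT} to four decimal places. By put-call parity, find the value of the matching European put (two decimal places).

$14.84

exp(−qT) = exp(−0.021·1) = 0.9792;  exp(−rT) = exp(−0.031·1) = 0.9695
Put-call parity: C − P = S·e^(−qT) − K·e^(−rT) = 410·0.9792 − 370·0.9695 = 401.4720 − 358.7150 = 42.7570
P = C − (C − P) = 57.60 − (42.7570) = 14.8430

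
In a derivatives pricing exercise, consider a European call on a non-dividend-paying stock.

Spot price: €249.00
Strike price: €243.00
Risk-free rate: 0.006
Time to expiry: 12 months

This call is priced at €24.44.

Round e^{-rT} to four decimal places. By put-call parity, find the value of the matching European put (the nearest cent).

€16.98

exp(−rT) = exp(−0.006·1) = 0.9940
Put-call parity: C − P = S − K·e^(−rT) = 249 − 243·0.9940 = 249 − 241.5420 = 7.4580
P = C − (C − P) = 24.44 − (7.4580) = 16.9820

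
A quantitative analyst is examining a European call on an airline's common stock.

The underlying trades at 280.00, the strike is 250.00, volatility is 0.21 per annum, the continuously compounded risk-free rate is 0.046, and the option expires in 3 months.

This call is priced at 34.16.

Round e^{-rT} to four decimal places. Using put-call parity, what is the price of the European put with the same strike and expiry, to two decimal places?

1.31

exp(−rT) = exp(−0.046·0.25) = 0.9886
Put-call parity: C − P = S − K·e^(−rT) = 280 − 250·0.9886 = 280 − 247.1500 = 32.8500
P = C − (C − P) = 34.16 − (32.8500) = 1.3100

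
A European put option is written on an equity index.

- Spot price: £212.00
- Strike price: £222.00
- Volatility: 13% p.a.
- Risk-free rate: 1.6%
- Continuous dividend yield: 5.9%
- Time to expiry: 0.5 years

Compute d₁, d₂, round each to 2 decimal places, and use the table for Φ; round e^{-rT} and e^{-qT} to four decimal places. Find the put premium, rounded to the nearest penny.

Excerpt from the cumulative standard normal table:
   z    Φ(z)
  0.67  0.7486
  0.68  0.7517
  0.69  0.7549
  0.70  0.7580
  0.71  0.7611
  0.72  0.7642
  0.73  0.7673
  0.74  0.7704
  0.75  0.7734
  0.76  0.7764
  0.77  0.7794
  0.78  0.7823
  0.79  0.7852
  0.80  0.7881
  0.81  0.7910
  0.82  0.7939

σ√T = 0.13·√0.5 = 0.0919
ln(S/K) + (r − q + σ²/2)T = ln(212/222) + (0.016 − 0.059 + 0.13²/2)·0.5 = -0.0461 − 0.0173 = -0.0634
d₁ = -0.0634 / 0.0919 = -0.6893 ⇒ -0.69
d₂ = d₁ − σ√T = -0.6893 − 0.0919 = -0.7813 ⇒ -0.78
e^(−qT) = e^(−0.059·0.5) = 0.9709;  e^(−rT) = e^(−0.016·0.5) = 0.9920
N(−d₂) = N(0.78) = 0.7823;  N(−d₁) = N(0.69) = 0.7549
P = 222·0.9920·0.7823 − 212·0.9709·0.7549 = 172.2812 − 155.3817 = 16.8996

£16.90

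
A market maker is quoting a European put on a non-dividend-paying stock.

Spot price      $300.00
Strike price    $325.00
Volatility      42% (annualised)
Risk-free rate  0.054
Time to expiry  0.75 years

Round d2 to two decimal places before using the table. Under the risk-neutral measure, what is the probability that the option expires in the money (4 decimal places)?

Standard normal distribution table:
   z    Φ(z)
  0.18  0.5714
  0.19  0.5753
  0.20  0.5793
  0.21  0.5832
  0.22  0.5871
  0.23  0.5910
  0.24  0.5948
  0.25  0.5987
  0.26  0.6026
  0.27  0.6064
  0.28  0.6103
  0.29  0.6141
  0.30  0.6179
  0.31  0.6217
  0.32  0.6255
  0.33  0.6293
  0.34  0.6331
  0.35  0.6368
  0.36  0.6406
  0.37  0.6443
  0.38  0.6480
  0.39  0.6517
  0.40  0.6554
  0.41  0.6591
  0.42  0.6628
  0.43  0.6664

0.6141

σ√T = 0.42·√0.75 = 0.3637
d₁ = [ln(300/325) + (0.054 + 0.42²/2)·0.75] / 0.3637 = [-0.0800 + 0.1066] / 0.3637 = 0.0732 → 0.07
d₂ = d₁ − σ√T = 0.0732 − 0.3637 = -0.2906 → -0.29
Risk-neutral Pr[S_T < K] = N(−d₂) = N(0.29) = 0.6141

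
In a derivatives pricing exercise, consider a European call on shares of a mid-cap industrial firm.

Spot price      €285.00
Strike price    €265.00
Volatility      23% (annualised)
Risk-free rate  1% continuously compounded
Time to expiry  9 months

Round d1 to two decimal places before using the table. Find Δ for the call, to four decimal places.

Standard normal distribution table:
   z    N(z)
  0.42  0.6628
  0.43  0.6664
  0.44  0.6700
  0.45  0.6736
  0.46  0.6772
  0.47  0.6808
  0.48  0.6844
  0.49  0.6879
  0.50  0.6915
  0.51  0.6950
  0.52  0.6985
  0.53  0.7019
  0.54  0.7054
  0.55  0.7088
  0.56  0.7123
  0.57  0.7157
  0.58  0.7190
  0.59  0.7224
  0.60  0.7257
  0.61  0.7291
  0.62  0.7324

0.6915

T = 0.75;  σ√T = 0.1992
d₁ = [ln(285/265) + (0.01 + ½·0.23²)·0.75] / (σ√T) = (0.0728 + 0.0273) / 0.1992 = 0.5025 ⇒ 0.50
N(d₁) = N(0.50) = 0.6915
Δ_call = N(d₁) = 0.6915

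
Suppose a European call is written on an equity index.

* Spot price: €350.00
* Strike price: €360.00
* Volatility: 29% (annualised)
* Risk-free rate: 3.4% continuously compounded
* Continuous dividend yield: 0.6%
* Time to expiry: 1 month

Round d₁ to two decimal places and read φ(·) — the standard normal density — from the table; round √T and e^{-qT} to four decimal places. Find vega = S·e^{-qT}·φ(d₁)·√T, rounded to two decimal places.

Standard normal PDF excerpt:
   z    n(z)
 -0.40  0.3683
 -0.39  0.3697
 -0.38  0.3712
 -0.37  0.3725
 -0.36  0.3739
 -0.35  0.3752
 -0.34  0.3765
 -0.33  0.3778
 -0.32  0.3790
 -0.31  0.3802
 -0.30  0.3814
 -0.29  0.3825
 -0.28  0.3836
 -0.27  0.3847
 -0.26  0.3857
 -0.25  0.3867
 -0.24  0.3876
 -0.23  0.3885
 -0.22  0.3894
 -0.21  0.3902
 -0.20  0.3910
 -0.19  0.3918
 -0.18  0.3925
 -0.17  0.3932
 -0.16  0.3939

38.85

T = 0.08333;  σ√T = 0.0837
d₁ = [ln(350/360) + (0.034 − 0.006 + 0.29²/2)·0.08333] / 0.0837 = [-0.0282 + 0.0058] / 0.0837 = -0.2668 → -0.27
√T = √0.08333 = 0.2887
φ(d₁) = φ(-0.27) = 0.3847
e^(−qT) = e^(−0.006·0.08333) = 0.9995
vega = S·e^(−qT)·φ(d₁)·√T = 350·0.9995·0.3847·0.2887 = 38.8526
(The put has the same vega.)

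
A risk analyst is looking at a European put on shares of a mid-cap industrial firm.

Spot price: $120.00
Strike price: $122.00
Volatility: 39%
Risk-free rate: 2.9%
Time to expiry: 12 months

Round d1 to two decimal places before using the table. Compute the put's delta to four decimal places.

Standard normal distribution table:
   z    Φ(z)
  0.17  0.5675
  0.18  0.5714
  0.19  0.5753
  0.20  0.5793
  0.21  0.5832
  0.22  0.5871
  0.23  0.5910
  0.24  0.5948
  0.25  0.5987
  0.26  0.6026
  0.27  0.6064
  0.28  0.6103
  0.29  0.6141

σ√T = 0.39 × 1.0000 = 0.3900
d₁ = [ln(120/122) + (0.029 + ½·0.39²)·1] / (σ√T) = (-0.0165 + 0.1051) / 0.3900 = 0.2270 which rounds to 0.23
N(d₁) = N(0.23) = 0.5910
Δ_put = N(d₁) − 1 = 0.5910 − 1 = -0.4090

-0.4090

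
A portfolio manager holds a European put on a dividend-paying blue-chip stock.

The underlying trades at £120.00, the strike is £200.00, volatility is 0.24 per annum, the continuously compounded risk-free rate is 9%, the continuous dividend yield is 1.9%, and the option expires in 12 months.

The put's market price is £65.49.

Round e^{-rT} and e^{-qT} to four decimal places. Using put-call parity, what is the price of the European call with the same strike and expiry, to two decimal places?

e^(−qT) = e^(−0.019·1) = 0.9812;  e^(−rT) = e^(−0.09·1) = 0.9139
Put-call parity: C − P = S·e^(−qT) − K·e^(−rT) = 120·0.9812 − 200·0.9139 = 117.7440 − 182.7800 = -65.0360
C = P + (C − P) = 65.49 + (-65.0360) = 0.4540

£0.45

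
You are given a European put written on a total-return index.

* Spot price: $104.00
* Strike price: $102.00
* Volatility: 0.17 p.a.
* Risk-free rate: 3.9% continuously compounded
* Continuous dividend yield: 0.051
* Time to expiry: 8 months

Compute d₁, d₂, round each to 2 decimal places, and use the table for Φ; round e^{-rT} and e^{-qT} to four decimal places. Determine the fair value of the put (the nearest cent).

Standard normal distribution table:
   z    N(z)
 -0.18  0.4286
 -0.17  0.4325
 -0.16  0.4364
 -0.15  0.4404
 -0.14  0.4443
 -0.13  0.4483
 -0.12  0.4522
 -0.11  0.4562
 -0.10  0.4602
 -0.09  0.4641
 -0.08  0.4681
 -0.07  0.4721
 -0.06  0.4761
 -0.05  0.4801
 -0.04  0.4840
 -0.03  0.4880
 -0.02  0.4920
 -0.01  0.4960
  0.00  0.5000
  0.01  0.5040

σ√T = 0.17 × 0.8165 = 0.1388
d₁ = [ln(104/102) + (0.039 − 0.051 + 0.17²/2)·0.6667] / 0.1388 = [0.0194 + 0.0016] / 0.1388 = 0.1517 ⇒ 0.15
d₂ = d₁ − σ√T = 0.1517 − 0.1388 = 0.0129 ⇒ 0.01
e^(−qT) = e^(−0.051·0.6667) = 0.9666;  e^(−rT) = e^(−0.039·0.6667) = 0.9743
N(−d₂) = N(-0.01) = 0.4960;  N(−d₁) = N(-0.15) = 0.4404
P = 102·0.9743·0.4960 − 104·0.9666·0.4404 = 49.2918 − 44.2718 = 5.0200

$5.02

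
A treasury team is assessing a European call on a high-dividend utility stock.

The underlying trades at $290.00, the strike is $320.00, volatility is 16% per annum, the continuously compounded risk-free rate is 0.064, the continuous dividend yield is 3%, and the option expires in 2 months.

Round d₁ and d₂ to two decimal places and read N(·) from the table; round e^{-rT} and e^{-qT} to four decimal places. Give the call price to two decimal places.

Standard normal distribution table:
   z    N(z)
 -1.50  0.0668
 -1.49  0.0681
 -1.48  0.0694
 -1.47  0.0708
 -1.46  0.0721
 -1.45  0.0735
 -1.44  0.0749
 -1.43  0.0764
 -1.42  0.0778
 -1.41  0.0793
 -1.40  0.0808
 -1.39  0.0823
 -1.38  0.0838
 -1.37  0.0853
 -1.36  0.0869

$0.48

T = 0.1667;  σ√T = 0.0653
d₁ = [ln(290/320) + (0.064 − 0.03 + ½·0.16²)·0.1667] / (σ√T) = (-0.0984 + 0.0078) / 0.0653 = -1.3876 ≈ -1.39
d₂ = -1.3876 − 0.0653 = -1.4530 ≈ -1.45
e^(−qT) = e^(−0.03·0.1667) = 0.9950;  e^(−rT) = e^(−0.064·0.1667) = 0.9894
N(d₁) = N(-1.39) = 0.0823;  N(d₂) = N(-1.45) = 0.0735
C = 290·0.9950·0.0823 − 320·0.9894·0.0735 = 23.7477 − 23.2707 = 0.4770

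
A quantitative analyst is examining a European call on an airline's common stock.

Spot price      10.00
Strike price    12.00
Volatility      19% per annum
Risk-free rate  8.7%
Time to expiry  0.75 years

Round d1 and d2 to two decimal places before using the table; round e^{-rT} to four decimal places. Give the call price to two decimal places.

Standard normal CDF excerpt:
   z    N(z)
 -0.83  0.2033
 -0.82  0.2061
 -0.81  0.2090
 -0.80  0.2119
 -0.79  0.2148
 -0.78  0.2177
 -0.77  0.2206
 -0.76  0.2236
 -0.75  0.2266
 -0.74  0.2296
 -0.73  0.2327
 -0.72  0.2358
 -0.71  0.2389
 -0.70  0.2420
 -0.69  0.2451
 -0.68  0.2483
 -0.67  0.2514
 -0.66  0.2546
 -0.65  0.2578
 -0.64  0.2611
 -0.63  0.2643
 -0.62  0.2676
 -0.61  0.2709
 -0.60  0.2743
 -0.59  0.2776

0.23

T = 0.75;  σ√T = 0.1645
d₁ = [ln(10/12) + (0.087 + 0.19²/2)·0.75] / 0.1645 = [-0.1823 + 0.0788] / 0.1645 = -0.6292 which rounds to -0.63
d₂ = d₁ − σ√T = -0.6292 − 0.1645 = -0.7938 which rounds to -0.79
exp(−rT) = exp(−0.087·0.75) = 0.9368
N(d₁) = N(-0.63) = 0.2643;  N(d₂) = N(-0.79) = 0.2148
C = 10·0.2643 − 12·0.9368·0.2148 = 2.6430 − 2.4147 = 0.2283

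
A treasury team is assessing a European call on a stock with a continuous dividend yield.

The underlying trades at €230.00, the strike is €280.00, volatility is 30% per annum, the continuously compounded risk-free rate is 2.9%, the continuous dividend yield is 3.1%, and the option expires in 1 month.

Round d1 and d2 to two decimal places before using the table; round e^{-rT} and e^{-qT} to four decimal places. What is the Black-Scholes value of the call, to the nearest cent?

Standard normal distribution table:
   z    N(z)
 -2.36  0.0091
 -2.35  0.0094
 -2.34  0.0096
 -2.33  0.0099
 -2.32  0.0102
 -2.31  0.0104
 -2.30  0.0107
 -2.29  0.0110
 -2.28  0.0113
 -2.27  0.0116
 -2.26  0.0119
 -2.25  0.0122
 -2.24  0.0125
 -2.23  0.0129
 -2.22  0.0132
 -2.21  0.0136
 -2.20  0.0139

T = 0.08333;  σ√T = 0.0866
d₁ = [ln(230/280) + (0.029 − 0.031 + ½·0.3²)·0.08333] / (σ√T) = (-0.1967 + 0.0036) / 0.0866 = -2.2300 which rounds to -2.23
d₂ = -2.2300 − 0.0866 = -2.3166 which rounds to -2.32
exp(−qT) = exp(−0.031·0.08333) = 0.9974;  exp(−rT) = exp(−0.029·0.08333) = 0.9976
N(d₁) = N(-2.23) = 0.0129;  N(d₂) = N(-2.32) = 0.0102
C = 230·0.9974·0.0129 − 280·0.9976·0.0102 = 2.9593 − 2.8491 = 0.1101

€0.11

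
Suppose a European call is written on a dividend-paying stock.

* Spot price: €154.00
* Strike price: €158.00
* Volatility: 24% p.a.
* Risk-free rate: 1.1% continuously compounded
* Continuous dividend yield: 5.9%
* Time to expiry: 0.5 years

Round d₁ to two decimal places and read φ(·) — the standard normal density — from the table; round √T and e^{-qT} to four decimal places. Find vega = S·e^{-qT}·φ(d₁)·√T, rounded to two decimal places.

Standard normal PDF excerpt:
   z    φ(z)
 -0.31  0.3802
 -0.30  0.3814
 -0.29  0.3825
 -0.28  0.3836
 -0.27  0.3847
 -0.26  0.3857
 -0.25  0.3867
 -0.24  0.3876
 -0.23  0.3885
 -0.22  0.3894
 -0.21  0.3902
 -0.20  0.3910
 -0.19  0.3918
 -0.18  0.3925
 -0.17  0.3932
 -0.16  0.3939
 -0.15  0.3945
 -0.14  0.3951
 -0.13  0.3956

41.25

σ√T = 0.24 × 0.7071 = 0.1697
d₁ = [ln(154/158) + (0.011 − 0.059 + ½·0.24²)·0.5] / (σ√T) = (-0.0256 − 0.0096) / 0.1697 = -0.2077 ≈ -0.21
√T = √0.5 = 0.7071
φ(d₁) = φ(-0.21) = 0.3902
exp(−qT) = exp(−0.059·0.5) = 0.9709
vega = S·exp(−qT)·φ(d₁)·√T = 154·0.9709·0.3902·0.7071 = 41.2537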